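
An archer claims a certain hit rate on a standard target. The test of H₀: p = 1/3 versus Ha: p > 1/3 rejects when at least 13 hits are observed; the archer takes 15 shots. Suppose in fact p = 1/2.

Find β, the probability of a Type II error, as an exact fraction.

32647/32768

A Type II error is failing to reject when Ha holds: with p = 1/2, β = P(K ≤ 12).
Equivalently, β = 1 − P(K ≥ 13) = 32647/32768.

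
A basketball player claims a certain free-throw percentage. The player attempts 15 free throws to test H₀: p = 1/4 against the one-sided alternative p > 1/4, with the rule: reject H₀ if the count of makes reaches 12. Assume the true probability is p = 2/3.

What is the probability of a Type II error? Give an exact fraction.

A Type II error is failing to reject when Ha holds: with p = 2/3, β = P(K ≤ 11).
Summing C(15,j)·(2/3)^j·(1/3)^{15-j} for j = 0..11 gives 11346539/14348907.

11346539/14348907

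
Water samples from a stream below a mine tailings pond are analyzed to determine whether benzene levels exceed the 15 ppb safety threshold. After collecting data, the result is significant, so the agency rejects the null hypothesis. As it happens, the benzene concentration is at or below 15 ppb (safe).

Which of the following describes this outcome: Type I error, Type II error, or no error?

Type I error

The conventional null hypothesis here is that the benzene concentration is at or below 15 ppb (safe).
H₀ was rejected, but H₀ is actually true.
Rejecting a true null hypothesis is a Type I error (false positive).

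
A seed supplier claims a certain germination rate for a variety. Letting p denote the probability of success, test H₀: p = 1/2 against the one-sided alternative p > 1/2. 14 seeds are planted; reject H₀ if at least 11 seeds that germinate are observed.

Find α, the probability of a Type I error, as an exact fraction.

The Type I error probability is α = P(Y ≥ 11) computed under H₀, where Y ~ Binomial(14, 1/2).
P(Y ≥ 11) = [C(14,11) + C(14,12) + C(14,13) + C(14,14)] / 2^14 = (364 + 91 + 14 + 1) / 16384 = 470/16384 = 235/8192.

235/8192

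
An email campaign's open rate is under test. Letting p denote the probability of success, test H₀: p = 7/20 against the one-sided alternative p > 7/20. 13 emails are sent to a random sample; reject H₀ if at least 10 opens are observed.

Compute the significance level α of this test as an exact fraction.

The Type I error probability is α = P(Y ≥ 10) computed under H₀, where Y ~ Binomial(13, 7/20).
Adding the binomial terms for j = 10 through 13 with p = 7/20 yields 5149806264519/2048000000000000.

5149806264519/2048000000000000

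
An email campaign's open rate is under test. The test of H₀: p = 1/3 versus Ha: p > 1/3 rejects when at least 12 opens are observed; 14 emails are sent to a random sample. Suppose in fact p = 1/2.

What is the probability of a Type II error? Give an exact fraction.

A Type II error is failing to reject when Ha holds: with p = 1/2, β = P(K ≤ 11).
Equivalently, β = 1 − P(K ≥ 12) = 8139/8192.

8139/8192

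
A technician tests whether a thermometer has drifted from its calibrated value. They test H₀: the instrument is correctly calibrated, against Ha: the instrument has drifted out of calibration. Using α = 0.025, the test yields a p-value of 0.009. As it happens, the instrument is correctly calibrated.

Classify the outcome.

Since p = 0.009 < α = 0.025, H₀ is rejected.
H₀ is true (actually the instrument is correctly calibrated).
Rejecting a true H₀ is a Type I error.

Type I error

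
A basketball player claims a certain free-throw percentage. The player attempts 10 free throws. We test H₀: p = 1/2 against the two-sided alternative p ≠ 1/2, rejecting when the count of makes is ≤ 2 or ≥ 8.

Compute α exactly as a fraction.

7/64

The significance level is the null-hypothesis probability of the rejection region {≤2} ∪ {≥8}.
By symmetry, α = 2·P(S ≤ 2) = 2·(1 + 10 + 45)/1024 = 112/1024 = 7/64.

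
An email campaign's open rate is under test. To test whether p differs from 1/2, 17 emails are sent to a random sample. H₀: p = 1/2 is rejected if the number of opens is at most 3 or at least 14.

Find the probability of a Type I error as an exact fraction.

417/32768

The significance level is the null-hypothesis probability of the rejection region {≤3} ∪ {≥14}.
Each tail has probability (1 + 17 + 136 + 680)/131072; doubling gives α = 1668/131072 = 417/32768.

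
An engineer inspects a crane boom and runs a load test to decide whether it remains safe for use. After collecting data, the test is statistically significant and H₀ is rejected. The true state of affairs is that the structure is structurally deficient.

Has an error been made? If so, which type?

Neither — the decision is correct.

The conventional null hypothesis here is that the structure meets the required load capacity (safe).
The test rejected a false H₀ — the decision matches the true state.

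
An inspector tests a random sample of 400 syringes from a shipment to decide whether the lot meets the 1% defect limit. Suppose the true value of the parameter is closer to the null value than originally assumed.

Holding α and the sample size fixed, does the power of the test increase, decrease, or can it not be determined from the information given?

A smaller departure from H₀ means the test statistic under Ha is distributed closer to where it would be under H₀; rejection becomes less likely.
Since power = 1 − β and β increases, power decreases.

It decreases.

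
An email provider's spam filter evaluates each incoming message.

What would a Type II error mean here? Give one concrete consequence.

A Type II error would mean concluding that the message is legitimate (not spam) (or at least failing to establish that the message is spam) when in fact the message is spam. Consequence: spam reaches the user's inbox.

With the conventional null hypothesis that the message is legitimate (not spam):
A Type II error is failing to reject H₀ when H₀ is false.
Here that means delivering the message to the inbox when actually the message is spam.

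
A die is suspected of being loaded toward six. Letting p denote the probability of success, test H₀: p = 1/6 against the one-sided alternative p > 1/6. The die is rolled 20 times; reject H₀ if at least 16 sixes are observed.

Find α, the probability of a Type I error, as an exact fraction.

α = P(reject H₀ | H₀ true) = P(X ≥ 16 | p = 1/6), with X ~ Binomial(20, 1/6).
P(X ≥ 16) = Σ_{j=16}^{20} C(20,j)·(1/6)^j·(5/6)^{20-j} = 264623/304679870005248.

264623/304679870005248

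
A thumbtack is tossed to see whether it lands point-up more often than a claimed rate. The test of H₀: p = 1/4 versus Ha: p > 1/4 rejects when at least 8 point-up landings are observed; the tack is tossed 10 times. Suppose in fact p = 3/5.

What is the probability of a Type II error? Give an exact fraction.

8131936/9765625

β = P(fail to reject H₀ | Ha true) = P(K ≤ 7 | p = 3/5), K ~ Binomial(10, 3/5).
Summing C(10,j)·(3/5)^j·(2/5)^{10-j} for j = 0..7 gives 8131936/9765625.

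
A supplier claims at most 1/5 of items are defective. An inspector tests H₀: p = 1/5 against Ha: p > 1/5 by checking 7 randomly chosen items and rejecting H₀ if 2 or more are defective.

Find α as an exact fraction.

The significance level is the probability, assuming p = 1/5, of seeing 2 or more defectives in 7 draws.
Via the complement, α = 1 − Σ_{j=0}^{1} C(7,j)(1/5)^j(4/5)^{7-j} = 33069/78125.

33069/78125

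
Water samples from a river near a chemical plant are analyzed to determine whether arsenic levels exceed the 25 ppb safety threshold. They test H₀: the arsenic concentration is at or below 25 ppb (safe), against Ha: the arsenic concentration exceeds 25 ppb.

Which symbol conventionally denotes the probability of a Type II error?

P(Type II error) = P(fail to reject H₀ | H₀ false) = β.

β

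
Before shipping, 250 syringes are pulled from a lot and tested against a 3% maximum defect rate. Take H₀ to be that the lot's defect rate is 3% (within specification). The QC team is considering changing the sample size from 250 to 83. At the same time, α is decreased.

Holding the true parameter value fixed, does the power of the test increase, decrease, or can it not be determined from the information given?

It decreases.

Reducing n widens both sampling distributions, so the test has less ability to distinguish Ha from H₀. Tightening α shrinks the rejection region. When Ha holds, fewer sample outcomes clear the stricter threshold, so more fall in the acceptance region. Both changes push β in the same direction.
Since power = 1 − β and β increases, power decreases.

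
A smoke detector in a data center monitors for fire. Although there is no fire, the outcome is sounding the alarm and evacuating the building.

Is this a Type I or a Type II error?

Type I error

The null hypothesis here is that there is no fire.
'Sounding the alarm and evacuating the building' corresponds to rejecting H₀.
H₀ was rejected but H₀ is true — a Type I error (false positive).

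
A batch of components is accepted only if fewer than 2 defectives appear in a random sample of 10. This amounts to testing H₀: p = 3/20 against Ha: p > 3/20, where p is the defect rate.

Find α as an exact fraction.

4666369804641/10240000000000

Under H₀, Y ~ Binomial(10, 3/20); the Type I error rate is P(Y ≥ 2).
α = 1 − P(Y ≤ 1) = 1 − 5573630195359/10240000000000 = 4666369804641/10240000000000.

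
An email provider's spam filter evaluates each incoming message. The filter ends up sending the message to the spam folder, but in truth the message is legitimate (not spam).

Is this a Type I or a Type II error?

The null hypothesis here is that the message is legitimate (not spam).
'Sending the message to the spam folder' corresponds to rejecting H₀.
H₀ was rejected but H₀ is true — a Type I error (false positive).

Type I error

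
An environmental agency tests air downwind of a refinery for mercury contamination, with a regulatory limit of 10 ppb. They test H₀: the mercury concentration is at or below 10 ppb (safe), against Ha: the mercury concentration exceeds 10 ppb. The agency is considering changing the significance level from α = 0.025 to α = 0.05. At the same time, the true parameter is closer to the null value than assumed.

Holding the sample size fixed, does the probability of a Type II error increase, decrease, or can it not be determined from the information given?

Cannot be determined from the information given.

The first change alone would make β decrease; the second alone would make β increase. Which effect dominates depends on the magnitudes, which are not given.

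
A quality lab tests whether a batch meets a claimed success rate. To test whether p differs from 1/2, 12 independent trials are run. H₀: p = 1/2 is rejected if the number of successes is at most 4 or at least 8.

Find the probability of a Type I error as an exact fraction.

Under H₀, X ~ Binomial(12, 1/2); α is the probability of landing in either tail, P(X ≤ 4) + P(X ≥ 8).
The two tails are symmetric, so α = 2·(1 + 12 + 66 + 220 + 495)/2^12 = 1588/4096 = 397/1024.

397/1024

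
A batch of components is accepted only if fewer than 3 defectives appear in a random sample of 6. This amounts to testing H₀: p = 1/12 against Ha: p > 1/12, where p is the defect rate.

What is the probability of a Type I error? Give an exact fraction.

14251/1492992

The significance level is the probability, assuming p = 1/12, of seeing 3 or more defectives in 6 draws.
Via the complement, α = 1 − Σ_{j=0}^{2} C(6,j)(1/12)^j(11/12)^{6-j} = 14251/1492992.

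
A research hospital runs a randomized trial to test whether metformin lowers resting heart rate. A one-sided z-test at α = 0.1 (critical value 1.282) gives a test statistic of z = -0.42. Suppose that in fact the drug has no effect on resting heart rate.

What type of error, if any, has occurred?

No error — this is a correct decision.

The conventional null hypothesis is that the drug has no effect on resting heart rate.
Since z = -0.42 ≤ z* = 1.282, H₀ is not rejected.
H₀ is true (actually the drug has no effect on resting heart rate).
The decision matches the true state — no error.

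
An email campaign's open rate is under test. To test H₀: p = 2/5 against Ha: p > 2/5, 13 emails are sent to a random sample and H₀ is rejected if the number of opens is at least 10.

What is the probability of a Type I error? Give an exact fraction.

α = P(reject H₀ | H₀ true) = P(S ≥ 10 | p = 2/5), with S ~ Binomial(13, 2/5).
Adding the binomial terms for j = 10 through 13 with p = 2/5 yields 1902592/244140625.

1902592/244140625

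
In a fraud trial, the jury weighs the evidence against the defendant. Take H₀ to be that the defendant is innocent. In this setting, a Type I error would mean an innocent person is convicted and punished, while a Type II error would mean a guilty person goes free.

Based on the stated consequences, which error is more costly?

The Type I consequence (an innocent person is convicted and punished) is more severe than the Type II consequence (a guilty person goes free).

Type I error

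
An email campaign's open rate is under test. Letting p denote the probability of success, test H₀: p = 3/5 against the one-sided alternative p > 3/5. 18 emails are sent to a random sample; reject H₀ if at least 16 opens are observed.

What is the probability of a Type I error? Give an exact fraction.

Under H₀, Y ~ Binomial(18, 3/5), and α = P(Y ≥ 16).
Adding the binomial terms for j = 16 through 18 with p = 3/5 yields 31381059609/3814697265625.

31381059609/3814697265625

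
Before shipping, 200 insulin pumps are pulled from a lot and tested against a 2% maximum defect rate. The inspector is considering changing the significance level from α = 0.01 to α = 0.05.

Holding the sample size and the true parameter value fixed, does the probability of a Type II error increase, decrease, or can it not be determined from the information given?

A larger α widens the rejection region, so when the alternative is true more outcomes lead to rejection — failing to reject becomes less likely.

It decreases.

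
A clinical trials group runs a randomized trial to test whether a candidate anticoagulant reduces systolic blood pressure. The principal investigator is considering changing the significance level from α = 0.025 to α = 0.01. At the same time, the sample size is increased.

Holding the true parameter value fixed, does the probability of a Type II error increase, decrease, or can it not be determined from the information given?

Cannot be determined from the information given.

The first change alone would make β increase; the second alone would make β decrease. Which effect dominates depends on the magnitudes, which are not given.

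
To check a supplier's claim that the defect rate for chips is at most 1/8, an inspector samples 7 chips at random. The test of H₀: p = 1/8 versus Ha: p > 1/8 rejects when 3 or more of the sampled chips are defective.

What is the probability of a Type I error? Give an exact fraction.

α = P(reject H₀ | H₀ true) = P(Y ≥ 3 | p = 1/8), Y ~ Binomial(7, 1/8).
Computing the lower-tail complement: 1 − 2000033/2097152 = 97119/2097152.

97119/2097152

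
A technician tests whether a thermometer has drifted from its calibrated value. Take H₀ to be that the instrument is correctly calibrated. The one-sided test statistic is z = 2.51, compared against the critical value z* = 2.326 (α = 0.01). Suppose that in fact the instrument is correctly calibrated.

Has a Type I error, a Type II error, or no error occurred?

Since z = 2.51 > z* = 2.326, H₀ is rejected.
H₀ is true (actually the instrument is correctly calibrated).
Rejecting a true H₀ is a Type I error.

Type I error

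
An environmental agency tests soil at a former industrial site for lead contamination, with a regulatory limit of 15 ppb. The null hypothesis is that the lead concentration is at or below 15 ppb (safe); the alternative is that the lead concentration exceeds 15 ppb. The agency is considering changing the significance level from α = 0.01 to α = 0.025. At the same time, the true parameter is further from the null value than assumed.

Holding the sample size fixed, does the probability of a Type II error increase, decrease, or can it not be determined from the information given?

It decreases.

With a larger α the critical value moves toward the center, so more of the Ha sampling distribution lies in the rejection region. A bigger departure from H₀ is easier for the test to detect, so it fails to reject less often. Both changes push β in the same direction.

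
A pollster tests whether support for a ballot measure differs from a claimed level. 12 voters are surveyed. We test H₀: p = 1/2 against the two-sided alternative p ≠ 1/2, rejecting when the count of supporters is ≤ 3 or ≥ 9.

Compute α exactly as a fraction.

299/2048

α = P(K ≤ 3 or K ≥ 9 | p = 1/2), K ~ Binomial(12, 1/2).
The two tails are symmetric, so α = 2·(1 + 12 + 66 + 220)/2^12 = 598/4096 = 299/2048.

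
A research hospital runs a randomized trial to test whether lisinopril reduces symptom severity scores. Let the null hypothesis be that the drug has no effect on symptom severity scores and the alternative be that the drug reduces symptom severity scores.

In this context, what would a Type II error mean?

A Type II error would mean concluding that the drug has no effect on symptom severity scores (or at least failing to establish that the drug reduces symptom severity scores) when in fact the drug reduces symptom severity scores.

A Type II error is failing to reject H₀ when H₀ is false.
Here that means concluding there is insufficient evidence that the drug works when actually the drug reduces symptom severity scores.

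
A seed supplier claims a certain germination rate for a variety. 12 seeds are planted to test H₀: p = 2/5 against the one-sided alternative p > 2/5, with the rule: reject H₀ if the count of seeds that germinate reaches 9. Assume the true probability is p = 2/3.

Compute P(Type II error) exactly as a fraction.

Under the alternative p = 2/3, K ~ Binomial(12, 2/3); β is the probability the test does not reject, P(K < 9).
Adding the binomial probabilities P(K=0)+…+P(K=8) at p = 2/3 gives 107515/177147.

107515/177147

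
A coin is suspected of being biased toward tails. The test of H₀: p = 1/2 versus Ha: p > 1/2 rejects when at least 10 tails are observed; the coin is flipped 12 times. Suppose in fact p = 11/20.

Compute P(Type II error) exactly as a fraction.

784677287856069/819200000000000

A Type II error is failing to reject when Ha holds: with p = 11/20, β = P(S ≤ 9).
Summing C(12,j)·(11/20)^j·(9/20)^{12-j} for j = 0..9 gives 784677287856069/819200000000000.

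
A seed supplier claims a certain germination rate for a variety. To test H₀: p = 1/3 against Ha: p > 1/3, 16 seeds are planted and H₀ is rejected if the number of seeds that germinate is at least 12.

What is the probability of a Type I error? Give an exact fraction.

α = P(reject H₀ | H₀ true) = P(Y ≥ 12 | p = 1/3), with Y ~ Binomial(16, 1/3).
Summing C(16,j)(1/3)^j(2/3)^{16−j} for j = 12,…,16 gives 11371/14348907.

11371/14348907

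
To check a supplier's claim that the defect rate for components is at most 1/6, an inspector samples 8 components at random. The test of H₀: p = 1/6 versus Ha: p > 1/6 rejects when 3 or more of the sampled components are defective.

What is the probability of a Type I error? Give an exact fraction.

75497/559872

The significance level is the probability, assuming p = 1/6, of seeing 3 or more defectives in 8 draws.
α = 1 − P(X ≤ 2) = 1 − 484375/559872 = 75497/559872.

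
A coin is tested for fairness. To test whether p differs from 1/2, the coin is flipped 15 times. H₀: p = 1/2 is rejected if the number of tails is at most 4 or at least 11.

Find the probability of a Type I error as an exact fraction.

α = P(Y ≤ 4 or Y ≥ 11 | p = 1/2), Y ~ Binomial(15, 1/2).
Each tail has probability (1 + 15 + 105 + 455 + 1365)/32768; doubling gives α = 3882/32768 = 1941/16384.

1941/16384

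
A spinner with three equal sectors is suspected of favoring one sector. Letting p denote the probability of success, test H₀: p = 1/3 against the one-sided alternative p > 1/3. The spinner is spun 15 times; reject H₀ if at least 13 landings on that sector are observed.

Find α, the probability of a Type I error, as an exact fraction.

451/14348907

α = P(reject H₀ | H₀ true) = P(K ≥ 13 | p = 1/3), with K ~ Binomial(15, 1/3).
Summing C(15,j)(1/3)^j(2/3)^{15−j} for j = 13,…,15 gives 451/14348907.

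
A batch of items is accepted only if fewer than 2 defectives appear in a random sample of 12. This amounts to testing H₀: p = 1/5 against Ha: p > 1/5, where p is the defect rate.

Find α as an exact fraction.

α = P(reject H₀ | H₀ true) = P(S ≥ 2 | p = 1/5), S ~ Binomial(12, 1/5).
α = 1 − P(S ≤ 1) = 1 − 67108864/244140625 = 177031761/244140625.

177031761/244140625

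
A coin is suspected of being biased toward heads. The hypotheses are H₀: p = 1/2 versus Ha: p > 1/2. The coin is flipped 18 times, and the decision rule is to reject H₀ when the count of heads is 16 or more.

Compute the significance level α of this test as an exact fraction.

Under H₀, Y ~ Binomial(18, 1/2), and α = P(Y ≥ 16).
That's C(18,16) + C(18,17) + C(18,18) over 2^18, i.e. (153 + 18 + 1)/262144 = 172/262144 = 43/65536.

43/65536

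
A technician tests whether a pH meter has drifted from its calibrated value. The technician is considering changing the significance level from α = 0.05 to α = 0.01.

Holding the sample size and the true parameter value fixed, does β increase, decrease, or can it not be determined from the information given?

It increases.

Tightening α shrinks the rejection region. When Ha holds, fewer sample outcomes clear the stricter threshold, so more fall in the acceptance region.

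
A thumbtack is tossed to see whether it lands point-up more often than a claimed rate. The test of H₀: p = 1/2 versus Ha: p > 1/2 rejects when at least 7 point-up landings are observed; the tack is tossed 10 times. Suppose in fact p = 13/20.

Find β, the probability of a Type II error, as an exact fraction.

1244602838129/2560000000000

A Type II error is failing to reject when Ha holds: with p = 13/20, β = P(S ≤ 6).
Equivalently, β = 1 − P(S ≥ 7) = 1244602838129/2560000000000.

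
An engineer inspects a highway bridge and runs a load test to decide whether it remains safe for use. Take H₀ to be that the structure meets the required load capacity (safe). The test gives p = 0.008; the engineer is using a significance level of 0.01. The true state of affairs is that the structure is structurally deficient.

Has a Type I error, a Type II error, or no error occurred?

Neither — the decision is correct.

Since p = 0.008 < α = 0.01, H₀ is rejected.
H₀ is false (actually the structure is structurally deficient).
The decision matches the true state — no error.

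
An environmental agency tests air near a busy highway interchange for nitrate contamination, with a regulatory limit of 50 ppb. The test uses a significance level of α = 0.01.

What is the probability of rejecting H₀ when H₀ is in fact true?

The significance level α is, by definition, the probability of a Type I error — P(reject H₀ | H₀ true).

0.01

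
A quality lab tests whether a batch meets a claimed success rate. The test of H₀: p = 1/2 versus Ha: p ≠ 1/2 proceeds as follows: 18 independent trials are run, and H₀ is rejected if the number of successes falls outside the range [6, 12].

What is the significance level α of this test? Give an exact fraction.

The significance level is the null-hypothesis probability of the rejection region {≤5} ∪ {≥13}.
By symmetry, α = 2·P(X ≤ 5) = 2·(1 + 18 + 153 + 816 + 3060 + 8568)/262144 = 25232/262144 = 1577/16384.

1577/16384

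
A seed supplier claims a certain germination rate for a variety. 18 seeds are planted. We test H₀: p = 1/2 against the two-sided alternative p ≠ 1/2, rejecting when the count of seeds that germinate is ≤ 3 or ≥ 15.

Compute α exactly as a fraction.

247/32768

Under H₀, X ~ Binomial(18, 1/2); α is the probability of landing in either tail, P(X ≤ 3) + P(X ≥ 15).
By symmetry, α = 2·P(X ≤ 3) = 2·(1 + 18 + 153 + 816)/262144 = 1976/262144 = 247/32768.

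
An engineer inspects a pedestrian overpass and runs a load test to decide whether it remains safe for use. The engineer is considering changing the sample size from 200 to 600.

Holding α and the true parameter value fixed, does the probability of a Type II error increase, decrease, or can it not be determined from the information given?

It decreases.

A larger sample reduces the standard error, pulling the sampling distribution under Ha further from the non-rejection region.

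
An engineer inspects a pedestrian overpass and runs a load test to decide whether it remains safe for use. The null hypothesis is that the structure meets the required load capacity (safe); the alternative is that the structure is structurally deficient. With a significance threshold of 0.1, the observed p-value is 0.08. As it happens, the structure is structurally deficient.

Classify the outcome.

Since p = 0.08 < α = 0.1, H₀ is rejected.
H₀ is false (actually the structure is structurally deficient).
The decision matches the true state — no error.

Neither — the decision is correct.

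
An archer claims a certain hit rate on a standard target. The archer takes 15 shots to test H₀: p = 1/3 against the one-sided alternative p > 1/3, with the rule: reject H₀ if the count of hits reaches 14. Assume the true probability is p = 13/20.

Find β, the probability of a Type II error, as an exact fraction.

16151694793243741949/16384000000000000000

β = P(fail to reject H₀ | Ha true) = P(S ≤ 13 | p = 13/20), S ~ Binomial(15, 13/20).
Adding the binomial probabilities P(S=0)+…+P(S=13) at p = 13/20 gives 16151694793243741949/16384000000000000000.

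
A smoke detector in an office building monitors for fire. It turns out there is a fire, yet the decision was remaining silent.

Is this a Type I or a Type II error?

Type II error

The null hypothesis here is that there is no fire.
'Remaining silent' corresponds to failing to reject H₀.
H₀ was not rejected but H₀ is false — a Type II error (false negative).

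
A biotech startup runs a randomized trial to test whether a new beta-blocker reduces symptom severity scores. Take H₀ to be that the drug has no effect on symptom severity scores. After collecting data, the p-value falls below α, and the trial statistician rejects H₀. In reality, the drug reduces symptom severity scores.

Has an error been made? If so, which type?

No error — this is a correct decision.

The test rejected a false H₀ — the decision matches the true state.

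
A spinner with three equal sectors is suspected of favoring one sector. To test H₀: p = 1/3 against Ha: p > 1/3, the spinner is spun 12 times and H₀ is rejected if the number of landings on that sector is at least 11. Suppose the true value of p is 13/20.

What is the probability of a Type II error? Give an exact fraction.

A Type II error is failing to reject when Ha holds: with p = 13/20, β = P(S ≤ 10).
Adding the binomial probabilities P(S=0)+…+P(S=10) at p = 13/20 gives 3922160441778411/4096000000000000.

3922160441778411/4096000000000000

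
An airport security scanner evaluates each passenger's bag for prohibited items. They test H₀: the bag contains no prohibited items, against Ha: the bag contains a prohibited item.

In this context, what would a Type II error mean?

A Type II error is failing to reject H₀ when H₀ is false.
Here that means letting the bag through when actually the bag contains a prohibited item.

A Type II error would mean concluding that the bag contains no prohibited items (or at least failing to establish that the bag contains a prohibited item) when in fact the bag contains a prohibited item.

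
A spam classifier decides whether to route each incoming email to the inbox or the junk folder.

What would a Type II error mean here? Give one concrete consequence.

A Type II error would mean concluding that the message is legitimate (not spam) (or at least failing to establish that the message is spam) when in fact the message is spam. Consequence: spam reaches the user's inbox.

With the conventional null hypothesis that the message is legitimate (not spam):
A Type II error is failing to reject H₀ when H₀ is false.
Here that means delivering the message to the inbox when actually the message is spam.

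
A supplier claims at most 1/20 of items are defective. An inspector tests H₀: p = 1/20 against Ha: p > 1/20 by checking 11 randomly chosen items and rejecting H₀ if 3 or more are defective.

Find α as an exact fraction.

4992302221/327680000000

The significance level is the probability, assuming p = 1/20, of seeing 3 or more defectives in 11 draws.
Computing the lower-tail complement: 1 − 322687697779/327680000000 = 4992302221/327680000000.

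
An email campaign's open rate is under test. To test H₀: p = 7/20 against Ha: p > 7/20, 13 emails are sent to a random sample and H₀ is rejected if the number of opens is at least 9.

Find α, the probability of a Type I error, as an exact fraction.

206011579958513/16384000000000000

Under H₀, K ~ Binomial(13, 7/20), and α = P(K ≥ 9).
P(K ≥ 9) = Σ_{j=9}^{13} C(13,j)·(7/20)^j·(13/20)^{13-j} = 206011579958513/16384000000000000.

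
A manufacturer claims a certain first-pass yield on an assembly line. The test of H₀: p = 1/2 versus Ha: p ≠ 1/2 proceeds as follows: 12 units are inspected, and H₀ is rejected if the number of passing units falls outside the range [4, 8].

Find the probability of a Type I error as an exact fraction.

Under H₀, Y ~ Binomial(12, 1/2); α is the probability of landing in either tail, P(Y ≤ 3) + P(Y ≥ 9).
By symmetry, α = 2·P(Y ≤ 3) = 2·(1 + 12 + 66 + 220)/4096 = 598/4096 = 299/2048.

299/2048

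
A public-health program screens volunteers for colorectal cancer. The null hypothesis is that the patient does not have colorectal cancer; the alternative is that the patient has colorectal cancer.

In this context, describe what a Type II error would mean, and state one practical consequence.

A Type II error is failing to reject H₀ when H₀ is false.
Here that means clearing the patient as negative when actually the patient has colorectal cancer.

A Type II error would mean concluding that the patient does not have colorectal cancer (or at least failing to establish that the patient has colorectal cancer) when in fact the patient has colorectal cancer. Consequence: a patient with colorectal cancer is told they are healthy and receives no treatment.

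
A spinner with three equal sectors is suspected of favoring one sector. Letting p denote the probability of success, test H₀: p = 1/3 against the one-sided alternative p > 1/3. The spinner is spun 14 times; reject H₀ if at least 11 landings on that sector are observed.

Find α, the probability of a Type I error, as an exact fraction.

α = P(reject H₀ | H₀ true) = P(Y ≥ 11 | p = 1/3), with Y ~ Binomial(14, 1/3).
Adding the binomial terms for j = 11 through 14 with p = 1/3 yields 3305/4782969.

3305/4782969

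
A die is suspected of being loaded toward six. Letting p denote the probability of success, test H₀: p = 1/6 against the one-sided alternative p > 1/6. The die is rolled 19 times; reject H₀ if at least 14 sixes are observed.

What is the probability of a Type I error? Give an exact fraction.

1620229/25389989167104

α = P(reject H₀ | H₀ true) = P(Y ≥ 14 | p = 1/6), with Y ~ Binomial(19, 1/6).
Summing C(19,j)(1/6)^j(5/6)^{19−j} for j = 14,…,19 gives 1620229/25389989167104.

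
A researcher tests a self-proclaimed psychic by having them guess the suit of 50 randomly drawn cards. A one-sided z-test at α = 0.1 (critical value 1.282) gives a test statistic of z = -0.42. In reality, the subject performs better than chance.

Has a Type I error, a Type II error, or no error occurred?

The conventional null hypothesis is that the subject is guessing at random (p = 1/4).
Since z = -0.42 ≤ z* = 1.282, H₀ is not rejected.
H₀ is false (actually the subject performs better than chance).
Failing to reject a false H₀ is a Type II error.

Type II error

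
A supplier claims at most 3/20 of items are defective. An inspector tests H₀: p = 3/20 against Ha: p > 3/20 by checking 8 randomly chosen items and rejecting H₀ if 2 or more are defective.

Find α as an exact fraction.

Under H₀, K ~ Binomial(8, 3/20); the Type I error rate is P(K ≥ 2).
α = 1 − P(K ≤ 1) = 1 − 16823885593/25600000000 = 8776114407/25600000000.

8776114407/25600000000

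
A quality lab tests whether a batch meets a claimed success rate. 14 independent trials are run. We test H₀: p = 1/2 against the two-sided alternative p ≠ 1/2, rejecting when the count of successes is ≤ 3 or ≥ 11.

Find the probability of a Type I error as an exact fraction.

The significance level is the null-hypothesis probability of the rejection region {≤3} ∪ {≥11}.
Each tail has probability (1 + 14 + 91 + 364)/16384; doubling gives α = 940/16384 = 235/4096.

235/4096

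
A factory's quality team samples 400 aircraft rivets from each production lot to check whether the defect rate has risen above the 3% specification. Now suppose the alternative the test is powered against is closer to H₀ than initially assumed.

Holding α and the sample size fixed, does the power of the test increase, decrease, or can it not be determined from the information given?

It decreases.

A smaller departure from H₀ means the test statistic under Ha is distributed closer to where it would be under H₀; rejection becomes less likely.
Since power = 1 − β and β increases, power decreases.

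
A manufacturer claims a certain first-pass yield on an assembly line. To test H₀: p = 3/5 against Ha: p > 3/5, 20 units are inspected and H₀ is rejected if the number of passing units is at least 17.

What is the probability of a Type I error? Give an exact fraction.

The Type I error probability is α = P(Y ≥ 17) computed under H₀, where Y ~ Binomial(20, 3/5).
Summing C(20,j)(3/5)^j(2/5)^{20−j} for j = 17,…,20 gives 1522175101281/95367431640625.

1522175101281/95367431640625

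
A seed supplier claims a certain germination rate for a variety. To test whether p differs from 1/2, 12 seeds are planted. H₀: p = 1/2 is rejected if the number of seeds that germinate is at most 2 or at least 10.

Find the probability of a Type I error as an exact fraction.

α = P(K ≤ 2 or K ≥ 10 | p = 1/2), K ~ Binomial(12, 1/2).
The two tails are symmetric, so α = 2·(1 + 12 + 66)/2^12 = 158/4096 = 79/2048.

79/2048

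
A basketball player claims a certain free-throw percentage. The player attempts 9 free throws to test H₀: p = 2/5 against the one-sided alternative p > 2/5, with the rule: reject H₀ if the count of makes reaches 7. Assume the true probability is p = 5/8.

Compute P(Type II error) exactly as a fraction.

24101307/33554432

β = P(fail to reject H₀ | Ha true) = P(K ≤ 6 | p = 5/8), K ~ Binomial(9, 5/8).
Summing C(9,j)·(5/8)^j·(3/8)^{9-j} for j = 0..6 gives 24101307/33554432.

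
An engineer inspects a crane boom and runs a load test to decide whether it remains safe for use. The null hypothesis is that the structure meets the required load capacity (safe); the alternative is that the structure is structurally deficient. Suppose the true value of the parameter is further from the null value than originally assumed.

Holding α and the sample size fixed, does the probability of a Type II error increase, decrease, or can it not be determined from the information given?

It decreases.

A bigger departure from H₀ is easier for the test to detect, so it fails to reject less often.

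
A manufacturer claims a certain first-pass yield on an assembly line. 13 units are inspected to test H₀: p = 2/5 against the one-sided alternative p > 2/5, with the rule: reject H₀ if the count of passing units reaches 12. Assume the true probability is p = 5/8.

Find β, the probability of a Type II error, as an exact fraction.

A Type II error is failing to reject when Ha holds: with p = 5/8, β = P(K ≤ 11).
Summing C(13,j)·(5/8)^j·(3/8)^{13-j} for j = 0..11 gives 134753406597/137438953472.

134753406597/137438953472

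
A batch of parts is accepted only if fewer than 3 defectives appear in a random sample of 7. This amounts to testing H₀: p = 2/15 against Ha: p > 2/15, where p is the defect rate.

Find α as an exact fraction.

623128/11390625

α = P(reject H₀ | H₀ true) = P(X ≥ 3 | p = 2/15), X ~ Binomial(7, 2/15).
α = 1 − P(X ≤ 2) = 1 − 10767497/11390625 = 623128/11390625.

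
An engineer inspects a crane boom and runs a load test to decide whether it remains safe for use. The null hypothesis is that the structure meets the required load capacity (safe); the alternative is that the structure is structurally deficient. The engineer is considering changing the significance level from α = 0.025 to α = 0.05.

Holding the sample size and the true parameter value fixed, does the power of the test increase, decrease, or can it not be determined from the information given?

It increases.

A larger α widens the rejection region, so when the alternative is true more outcomes lead to rejection — failing to reject becomes less likely.
Since power = 1 − β and β decreases, power increases.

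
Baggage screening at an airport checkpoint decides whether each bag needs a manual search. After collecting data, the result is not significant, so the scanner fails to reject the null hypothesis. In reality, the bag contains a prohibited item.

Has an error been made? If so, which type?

Type II error

The conventional null hypothesis here is that the bag contains no prohibited items.
H₀ was not rejected, but H₀ is actually false.
Failing to reject a false null hypothesis is a Type II error (false negative).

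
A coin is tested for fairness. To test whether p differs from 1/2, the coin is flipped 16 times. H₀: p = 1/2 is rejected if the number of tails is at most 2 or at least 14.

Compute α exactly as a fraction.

137/32768

The significance level is the null-hypothesis probability of the rejection region {≤2} ∪ {≥14}.
By symmetry, α = 2·P(Y ≤ 2) = 2·(1 + 16 + 120)/65536 = 274/65536 = 137/32768.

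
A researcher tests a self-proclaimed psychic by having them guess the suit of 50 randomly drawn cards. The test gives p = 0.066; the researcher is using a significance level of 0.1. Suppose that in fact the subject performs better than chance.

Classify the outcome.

The conventional null hypothesis is that the subject is guessing at random (p = 1/4).
Since p = 0.066 < α = 0.1, H₀ is rejected.
H₀ is false (actually the subject performs better than chance).
The decision matches the true state — no error.

Neither — the decision is correct.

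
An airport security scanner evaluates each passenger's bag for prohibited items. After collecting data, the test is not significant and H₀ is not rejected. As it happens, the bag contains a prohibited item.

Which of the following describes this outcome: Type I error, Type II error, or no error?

Type II error

The conventional null hypothesis here is that the bag contains no prohibited items.
H₀ was not rejected, but H₀ is actually false.
Failing to reject a false null hypothesis is a Type II error (false negative).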